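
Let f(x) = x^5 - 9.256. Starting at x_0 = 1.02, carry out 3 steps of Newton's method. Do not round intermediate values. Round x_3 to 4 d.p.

f'(x) = 5x^4
x_0 = 1.020000: f = -8.151919, f' = 5.412161 → x_1 = 1.020000 - (-8.151919)/(5.412161) = 2.526223
x_1 = 2.526223: f = 93.630437, f' = 203.636913 → x_2 = 2.526223 - (93.630437)/(203.636913) = 2.066432
x_2 = 2.066432: f = 28.423501, f' = 91.170454 → x_3 = 2.066432 - (28.423501)/(91.170454) = 1.754669

1.7547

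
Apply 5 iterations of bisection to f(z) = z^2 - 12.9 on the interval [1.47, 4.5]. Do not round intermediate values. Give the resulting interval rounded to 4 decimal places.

[3.5531, 3.6478]

f(1.470000) = -10.739100, f(4.500000) = 7.350000 (opposite signs)
step 1: m = 2.985000, f(m) = -3.989775 < 0 → root in [2.985000, 4.500000]
step 2: m = 3.742500, f(m) = 1.106306 > 0 → root in [2.985000, 3.742500]
step 3: m = 3.363750, f(m) = -1.585186 < 0 → root in [3.363750, 3.742500]
step 4: m = 3.553125, f(m) = -0.275303 < 0 → root in [3.553125, 3.742500]
step 5: m = 3.647812, f(m) = 0.406536 > 0 → root in [3.553125, 3.647812]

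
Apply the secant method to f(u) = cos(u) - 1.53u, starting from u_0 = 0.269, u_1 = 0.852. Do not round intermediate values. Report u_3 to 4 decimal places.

Secant update: u_(k+1) = u_k − f(u_k)·(u_k − u_(k-1))/(f(u_k) − f(u_(k-1))).
f(u_0) = 0.552467, f(u_1) = -0.645081
u_2 = 0.852000 - (-0.645081)·(0.852000 - 0.269000)/(-0.645081 - (0.552467)) = 0.537957; f(u_2) = 0.035684
u_3 = 0.537957 - (0.035684)·(0.537957 - 0.852000)/(0.035684 - (-0.645081)) = 0.554418; f(u_3) = 0.001948

0.5544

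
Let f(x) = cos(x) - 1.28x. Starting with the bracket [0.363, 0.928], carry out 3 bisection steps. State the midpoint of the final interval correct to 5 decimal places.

f(0.363000) = 0.470196, f(0.928000) = -0.588404 (opposite signs)
step 1: m = 0.645500, f(m) = -0.027441 < 0 → root in [0.363000, 0.645500]
step 2: m = 0.504250, f(m) = 0.230097 > 0 → root in [0.504250, 0.645500]
step 3: m = 0.574875, f(m) = 0.103420 > 0 → root in [0.574875, 0.645500]
Midpoint of [0.574875, 0.645500] = 0.610187

0.61019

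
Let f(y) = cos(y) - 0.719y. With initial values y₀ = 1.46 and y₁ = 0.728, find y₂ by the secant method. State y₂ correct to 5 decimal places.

0.86850

f(y_0) = -0.939170, f(y_1) = 0.223075
y_2 = 0.728000 - (0.223075)·(0.728000 - 1.460000)/(0.223075 - (-0.939170)) = 0.868496; f(y_2) = 0.021527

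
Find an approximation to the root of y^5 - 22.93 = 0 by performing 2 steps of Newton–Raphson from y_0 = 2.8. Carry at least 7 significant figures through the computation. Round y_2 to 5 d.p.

f'(y) = 5y^4
y_0 = 2.800000: f = 149.173680, f' = 307.328000 → y_1 = 2.800000 - (149.173680)/(307.328000) = 2.314611
y_1 = 2.314611: f = 43.503925, f' = 143.509924 → y_2 = 2.314611 - (43.503925)/(143.509924) = 2.011469

2.01147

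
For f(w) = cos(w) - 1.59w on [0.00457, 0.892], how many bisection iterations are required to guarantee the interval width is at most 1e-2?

Initial width b − a = 0.892 − 0.00457 = 0.887430.
After n steps the width is (b−a)/2^n; need (b−a)/2^n ≤ 1e-2.
So n ≥ log₂(0.887430/1e-2) = log₂(88.7430) ≈ 6.4716.
Hence n = 7.

7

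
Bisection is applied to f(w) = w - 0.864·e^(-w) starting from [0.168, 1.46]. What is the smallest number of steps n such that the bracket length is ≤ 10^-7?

Initial width b − a = 1.46 − 0.168 = 1.292000.
After n steps the width is (b−a)/2^n; need (b−a)/2^n ≤ 10^-7.
So n ≥ log₂(1.292000/10^-7) = log₂(12920000.0000) ≈ 23.6231.
Hence n = 24.

24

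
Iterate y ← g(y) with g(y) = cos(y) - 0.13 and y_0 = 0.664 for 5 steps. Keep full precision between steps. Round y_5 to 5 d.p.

y_1 = g(0.664000) = 0.657533
y_2 = g(0.657533) = 0.661502
y_3 = g(0.661502) = 0.659070
y_4 = g(0.659070) = 0.660562
y_5 = g(0.660562) = 0.659648

0.65965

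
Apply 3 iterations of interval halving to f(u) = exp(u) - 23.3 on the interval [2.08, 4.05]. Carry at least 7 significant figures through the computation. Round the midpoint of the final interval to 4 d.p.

f(2.080000) = -15.295531, f(4.050000) = 34.097457 (opposite signs)
step 1: m = 3.065000, f(m) = -1.865538 < 0 → root in [3.065000, 4.050000]
step 2: m = 3.557500, f(m) = 11.775399 > 0 → root in [3.065000, 3.557500]
step 3: m = 3.311250, f(m) = 4.119378 > 0 → root in [3.065000, 3.311250]
Midpoint of [3.065000, 3.311250] = 3.188125

3.1881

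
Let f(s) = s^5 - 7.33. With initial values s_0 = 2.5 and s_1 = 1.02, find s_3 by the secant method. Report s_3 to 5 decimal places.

1.97428

Secant update: s_(k+1) = s_k − f(s_k)·(s_k − s_(k-1))/(f(s_k) − f(s_(k-1))).
f(s_0) = 90.326250, f(s_1) = -6.225919
s_2 = 1.020000 - (-6.225919)·(1.020000 - 2.500000)/(-6.225919 - (90.326250)) = 1.115434; f(s_2) = -5.603290
s_3 = 1.115434 - (-5.603290)·(1.115434 - 1.020000)/(-5.603290 - (-6.225919)) = 1.974283; f(s_3) = 22.664868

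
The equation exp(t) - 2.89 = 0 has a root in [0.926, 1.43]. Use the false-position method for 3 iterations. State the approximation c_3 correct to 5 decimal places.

1.06054

False-position update: c = (a·f(b) − b·f(a))/(f(b) − f(a)); replace the endpoint whose sign matches f(c).
f(0.926000) = -0.365609, f(1.430000) = 1.288699
step 1: c = 1.037386, f(c) = -0.068169 < 0 → new bracket [1.037386, 1.430000]
step 2: c = 1.057111, f(c) = -0.011956 < 0 → new bracket [1.057111, 1.430000]
step 3: c = 1.060539, f(c) = -0.002074 < 0 → new bracket [1.060539, 1.430000]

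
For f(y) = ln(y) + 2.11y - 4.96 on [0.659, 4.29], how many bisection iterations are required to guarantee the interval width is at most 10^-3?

Initial width b − a = 4.29 − 0.659 = 3.631000.
After n steps the width is (b−a)/2^n; need (b−a)/2^n ≤ 10^-3.
So n ≥ log₂(3.631000/10^-3) = log₂(3631.0000) ≈ 11.8262.
Hence n = 12.

12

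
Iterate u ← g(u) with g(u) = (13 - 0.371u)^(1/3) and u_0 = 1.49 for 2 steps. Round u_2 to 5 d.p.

2.29831

u_1 = g(1.490000) = 2.317523
u_2 = g(2.317523) = 2.298310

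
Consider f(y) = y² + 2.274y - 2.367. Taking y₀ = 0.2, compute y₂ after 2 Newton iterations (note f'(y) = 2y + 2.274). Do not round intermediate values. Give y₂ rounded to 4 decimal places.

y_0 = 0.200000: f = -1.872200, f' = 2.674000 → y_1 = 0.200000 - (-1.872200)/(2.674000) = 0.900150
y_1 = 0.900150: f = 0.490209, f' = 4.074299 → y_2 = 0.900150 - (0.490209)/(4.074299) = 0.779832

0.7798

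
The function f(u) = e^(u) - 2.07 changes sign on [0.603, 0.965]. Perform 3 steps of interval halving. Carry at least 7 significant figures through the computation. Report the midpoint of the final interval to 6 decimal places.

0.716125

f(0.603000) = -0.242407, f(0.965000) = 0.554788 (opposite signs)
step 1: m = 0.784000, f(m) = 0.120216 > 0 → root in [0.603000, 0.784000]
step 2: m = 0.693500, f(m) = -0.069294 < 0 → root in [0.693500, 0.784000]
step 3: m = 0.738750, f(m) = 0.023317 > 0 → root in [0.693500, 0.738750]
Midpoint of [0.693500, 0.738750] = 0.716125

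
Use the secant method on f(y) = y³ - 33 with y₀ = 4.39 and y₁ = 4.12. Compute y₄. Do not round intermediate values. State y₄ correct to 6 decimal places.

f(y_0) = 51.604519, f(y_1) = 36.934528
y_2 = 4.120000 - (36.934528)·(4.120000 - 4.390000)/(36.934528 - (51.604519)) = 3.440223; f(y_2) = 7.715501
y_3 = 3.440223 - (7.715501)·(3.440223 - 4.120000)/(7.715501 - (36.934528)) = 3.260723; f(y_3) = 1.669027
y_4 = 3.260723 - (1.669027)·(3.260723 - 3.440223)/(1.669027 - (7.715501)) = 3.211175; f(y_4) = 0.112491

3.211175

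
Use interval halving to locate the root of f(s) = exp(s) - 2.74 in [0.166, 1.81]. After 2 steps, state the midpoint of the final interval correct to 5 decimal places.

1.19350

f(0.166000) = -1.559427, f(1.810000) = 3.370447 (opposite signs)
step 1: m = 0.988000, f(m) = -0.054143 < 0 → root in [0.988000, 1.810000]
step 2: m = 1.399000, f(m) = 1.311147 > 0 → root in [0.988000, 1.399000]
Midpoint of [0.988000, 1.399000] = 1.193500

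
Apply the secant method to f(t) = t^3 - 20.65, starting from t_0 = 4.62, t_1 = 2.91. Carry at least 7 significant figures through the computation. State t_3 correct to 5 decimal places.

2.74776

f(t_0) = 77.961128, f(t_1) = 3.992171
t_2 = 2.910000 - (3.992171)·(2.910000 - 4.620000)/(3.992171 - (77.961128)) = 2.817710; f(t_2) = 1.721174
t_3 = 2.817710 - (1.721174)·(2.817710 - 2.910000)/(1.721174 - (3.992171)) = 2.747764; f(t_3) = 0.096178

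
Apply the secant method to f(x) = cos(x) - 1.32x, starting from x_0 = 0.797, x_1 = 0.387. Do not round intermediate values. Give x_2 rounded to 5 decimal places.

f(x_0) = -0.353184, f(x_1) = 0.415205
x_2 = 0.387000 - (0.415205)·(0.387000 - 0.797000)/(0.415205 - (-0.353184)) = 0.608547; f(x_2) = 0.017198

0.60855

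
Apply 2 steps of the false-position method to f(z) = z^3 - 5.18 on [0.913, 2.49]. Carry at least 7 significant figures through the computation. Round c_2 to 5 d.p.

1.60427

f(0.913000) = -4.418952, f(2.490000) = 10.258249
step 1: c = 1.387797, f(c) = -2.507132 < 0 → new bracket [1.387797, 2.490000]
step 2: c = 1.604270, f(c) = -1.051116 < 0 → new bracket [1.604270, 2.490000]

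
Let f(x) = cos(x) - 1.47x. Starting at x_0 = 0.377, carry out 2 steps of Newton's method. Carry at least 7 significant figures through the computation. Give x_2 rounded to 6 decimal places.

0.572008

f'(x) = -sin(x) - 1.47
x_0 = 0.377000: f = 0.375583, f' = -1.838133 → x_1 = 0.377000 - (0.375583)/(-1.838133) = 0.581329
x_1 = 0.581329: f = -0.018819, f' = -2.019135 → x_2 = 0.581329 - (-0.018819)/(-2.019135) = 0.572008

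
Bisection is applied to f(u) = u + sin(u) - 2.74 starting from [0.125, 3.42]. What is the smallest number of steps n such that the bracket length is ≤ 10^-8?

Initial width b − a = 3.42 − 0.125 = 3.295000.
After n steps the width is (b−a)/2^n; need (b−a)/2^n ≤ 10^-8.
So n ≥ log₂(3.295000/10^-8) = log₂(329500000.0000) ≈ 28.2957.
Hence n = 29.

29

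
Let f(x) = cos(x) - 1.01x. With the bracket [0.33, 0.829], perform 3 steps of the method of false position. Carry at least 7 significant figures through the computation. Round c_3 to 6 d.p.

f(0.330000) = 0.612742, f(0.829000) = -0.161677
step 1: c = 0.724823, f(c) = 0.016546 > 0 → new bracket [0.724823, 0.829000]
step 2: c = 0.734494, f(c) = 0.000330 > 0 → new bracket [0.734494, 0.829000]
step 3: c = 0.734687, f(c) = 0.000007 > 0 → new bracket [0.734687, 0.829000]

0.734687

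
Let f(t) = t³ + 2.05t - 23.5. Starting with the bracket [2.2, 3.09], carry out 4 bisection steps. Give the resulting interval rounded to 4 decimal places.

[2.5894, 2.6450]

f(2.200000) = -8.342000, f(3.090000) = 12.338129 (opposite signs)
step 1: m = 2.645000, f(m) = 0.426736 > 0 → root in [2.200000, 2.645000]
step 2: m = 2.422500, f(m) = -4.317419 < 0 → root in [2.422500, 2.645000]
step 3: m = 2.533750, f(m) = -2.039419 < 0 → root in [2.533750, 2.645000]
step 4: m = 2.589375, f(m) = -0.830377 < 0 → root in [2.589375, 2.645000]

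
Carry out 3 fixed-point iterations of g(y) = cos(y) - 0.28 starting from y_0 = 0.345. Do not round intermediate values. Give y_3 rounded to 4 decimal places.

0.5931

y_1 = g(0.345000) = 0.661075
y_2 = g(0.661075) = 0.509332
y_3 = g(0.509332) = 0.593070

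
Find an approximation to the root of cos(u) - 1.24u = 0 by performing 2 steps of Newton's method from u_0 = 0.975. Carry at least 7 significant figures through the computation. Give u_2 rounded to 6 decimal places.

f'(u) = -sin(u) - 1.24
u_0 = 0.975000: f = -0.647832, f' = -2.067702 → u_1 = 0.975000 - (-0.647832)/(-2.067702) = 0.661690
u_1 = 0.661690: f = -0.031540, f' = -1.854451 → u_2 = 0.661690 - (-0.031540)/(-1.854451) = 0.644682

0.644682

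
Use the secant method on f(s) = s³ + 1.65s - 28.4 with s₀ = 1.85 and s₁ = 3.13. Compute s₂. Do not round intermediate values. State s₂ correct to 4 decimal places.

2.7704

Secant update: s_(k+1) = s_k − f(s_k)·(s_k − s_(k-1))/(f(s_k) − f(s_(k-1))).
f(s_0) = -19.015875, f(s_1) = 7.428797
s_2 = 3.130000 - (7.428797)·(3.130000 - 1.850000)/(7.428797 - (-19.015875)) = 2.770424; f(s_2) = -2.565097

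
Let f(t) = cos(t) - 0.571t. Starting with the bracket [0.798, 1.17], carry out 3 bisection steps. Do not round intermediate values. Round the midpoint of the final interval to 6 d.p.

f(0.798000) = 0.242482, f(1.170000) = -0.277918 (opposite signs)
step 1: m = 0.984000, f(m) = -0.008168 < 0 → root in [0.798000, 0.984000]
step 2: m = 0.891000, f(m) = 0.119874 > 0 → root in [0.891000, 0.984000]
step 3: m = 0.937500, f(m) = 0.056493 > 0 → root in [0.937500, 0.984000]
Midpoint of [0.937500, 0.984000] = 0.960750

0.960750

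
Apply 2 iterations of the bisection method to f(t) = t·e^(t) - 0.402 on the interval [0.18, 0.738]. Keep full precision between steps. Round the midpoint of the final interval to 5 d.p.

0.24975

f(0.180000) = -0.186501, f(0.738000) = 1.141710 (opposite signs)
step 1: m = 0.459000, f(m) = 0.324363 > 0 → root in [0.180000, 0.459000]
step 2: m = 0.319500, f(m) = 0.037772 > 0 → root in [0.180000, 0.319500]
Midpoint of [0.180000, 0.319500] = 0.249750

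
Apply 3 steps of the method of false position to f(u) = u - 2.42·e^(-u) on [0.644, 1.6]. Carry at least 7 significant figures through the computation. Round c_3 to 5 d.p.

False-position update: c = (a·f(b) − b·f(a))/(f(b) − f(a)); replace the endpoint whose sign matches f(c).
f(0.644000) = -0.626954, f(1.600000) = 1.111410
step 1: c = 0.988788, f(c) = 0.088483 > 0 → new bracket [0.644000, 0.988788]
step 2: c = 0.946146, f(c) = 0.006619 > 0 → new bracket [0.644000, 0.946146]
step 3: c = 0.942990, f(c) = 0.000492 > 0 → new bracket [0.644000, 0.942990]

0.94299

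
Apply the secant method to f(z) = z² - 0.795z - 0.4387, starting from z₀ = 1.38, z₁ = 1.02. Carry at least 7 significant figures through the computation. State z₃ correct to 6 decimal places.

f(z_0) = 0.368600, f(z_1) = -0.209200
z_2 = 1.020000 - (-0.209200)·(1.020000 - 1.380000)/(-0.209200 - (0.368600)) = 1.150343; f(z_2) = -0.029934
z_3 = 1.150343 - (-0.029934)·(1.150343 - 1.020000)/(-0.029934 - (-0.209200)) = 1.172108; f(z_3) = 0.003311

1.172108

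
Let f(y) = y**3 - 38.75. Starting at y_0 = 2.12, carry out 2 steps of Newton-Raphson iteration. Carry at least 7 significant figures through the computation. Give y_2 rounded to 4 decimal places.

f'(y) = 3y**2
y_0 = 2.120000: f = -29.221872, f' = 13.483200 → y_1 = 2.120000 - (-29.221872)/(13.483200) = 4.287280
y_1 = 4.287280: f = 40.053516, f' = 55.142314 → y_2 = 4.287280 - (40.053516)/(55.142314) = 3.560914

3.5609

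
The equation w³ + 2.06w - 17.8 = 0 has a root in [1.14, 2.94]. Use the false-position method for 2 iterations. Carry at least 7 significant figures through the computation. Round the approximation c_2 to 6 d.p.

f(1.140000) = -13.970056, f(2.940000) = 13.668584
step 1: c = 2.049817, f(c) = -4.964561 < 0 → new bracket [2.049817, 2.940000]
step 2: c = 2.286995, f(c) = -1.127021 < 0 → new bracket [2.286995, 2.940000]

2.286995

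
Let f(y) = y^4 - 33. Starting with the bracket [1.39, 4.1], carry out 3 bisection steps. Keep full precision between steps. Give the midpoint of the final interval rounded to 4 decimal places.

2.2369

f(1.390000) = -29.266990, f(4.100000) = 249.576100 (opposite signs)
step 1: m = 2.745000, f(m) = 23.776602 > 0 → root in [1.390000, 2.745000]
step 2: m = 2.067500, f(m) = -14.728169 < 0 → root in [2.067500, 2.745000]
step 3: m = 2.406250, f(m) = 0.524552 > 0 → root in [2.067500, 2.406250]
Midpoint of [2.067500, 2.406250] = 2.236875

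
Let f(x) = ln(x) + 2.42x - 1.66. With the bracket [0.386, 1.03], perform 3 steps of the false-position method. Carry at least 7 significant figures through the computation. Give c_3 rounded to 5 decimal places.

f(0.386000) = -1.677798, f(1.030000) = 0.862159
step 1: c = 0.811402, f(c) = 0.094600 > 0 → new bracket [0.386000, 0.811402]
step 2: c = 0.788696, f(c) = 0.011271 > 0 → new bracket [0.386000, 0.788696]
step 3: c = 0.786009, f(c) = 0.001355 > 0 → new bracket [0.386000, 0.786009]

0.78601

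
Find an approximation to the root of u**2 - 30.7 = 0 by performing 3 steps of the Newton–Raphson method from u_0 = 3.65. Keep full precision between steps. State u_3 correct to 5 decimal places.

f'(u) = 2u
u_0 = 3.650000: f = -17.377500, f' = 7.300000 → u_1 = 3.650000 - (-17.377500)/(7.300000) = 6.030479
u_1 = 6.030479: f = 5.666682, f' = 12.060959 → u_2 = 6.030479 - (5.666682)/(12.060959) = 5.560643
u_2 = 5.560643: f = 0.220747, f' = 11.121285 → u_3 = 5.560643 - (0.220747)/(11.121285) = 5.540794

5.54079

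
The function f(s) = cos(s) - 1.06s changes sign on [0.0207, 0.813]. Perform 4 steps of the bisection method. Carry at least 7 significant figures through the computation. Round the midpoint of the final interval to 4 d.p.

f(0.020700) = 0.977844, f(0.813000) = -0.174458 (opposite signs)
step 1: m = 0.416850, f(m) = 0.472508 > 0 → root in [0.416850, 0.813000]
step 2: m = 0.614925, f(m) = 0.164996 > 0 → root in [0.614925, 0.813000]
step 3: m = 0.713962, f(m) = -0.001027 < 0 → root in [0.614925, 0.713962]
step 4: m = 0.664444, f(m) = 0.082950 > 0 → root in [0.664444, 0.713962]
Midpoint of [0.664444, 0.713962] = 0.689203

0.6892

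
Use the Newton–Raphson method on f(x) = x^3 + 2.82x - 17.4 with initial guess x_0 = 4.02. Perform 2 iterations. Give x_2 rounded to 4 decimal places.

f'(x) = 3x^2 + 2.82
x_0 = 4.020000: f = 58.901208, f' = 51.301200 → x_1 = 4.020000 - (58.901208)/(51.301200) = 2.871855
x_1 = 2.871855: f = 14.384407, f' = 27.562656 → x_2 = 2.871855 - (14.384407)/(27.562656) = 2.349975

2.3500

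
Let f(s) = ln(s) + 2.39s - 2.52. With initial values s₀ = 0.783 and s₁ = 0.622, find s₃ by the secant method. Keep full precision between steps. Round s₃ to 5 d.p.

Secant update: s_(k+1) = s_k − f(s_k)·(s_k − s_(k-1))/(f(s_k) − f(s_(k-1))).
f(s_0) = -0.893253, f(s_1) = -1.508235
s_2 = 0.622000 - (-1.508235)·(0.622000 - 0.783000)/(-1.508235 - (-0.893253)) = 1.016850; f(s_2) = -0.073019
s_3 = 1.016850 - (-0.073019)·(1.016850 - 0.622000)/(-0.073019 - (-1.508235)) = 1.036939; f(s_3) = -0.005444

1.03694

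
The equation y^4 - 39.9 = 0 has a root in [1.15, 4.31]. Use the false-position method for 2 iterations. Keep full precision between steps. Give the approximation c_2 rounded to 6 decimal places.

1.788830

f(1.150000) = -38.150994, f(4.310000) = 305.171491
step 1: c = 1.501148, f(c) = -34.821979 < 0 → new bracket [1.501148, 4.310000]
step 2: c = 1.788830, f(c) = -29.660565 < 0 → new bracket [1.788830, 4.310000]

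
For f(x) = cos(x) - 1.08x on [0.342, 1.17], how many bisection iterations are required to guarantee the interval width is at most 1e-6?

Initial width b − a = 1.17 − 0.342 = 0.828000.
After n steps the width is (b−a)/2^n; need (b−a)/2^n ≤ 1e-6.
So n ≥ log₂(0.828000/1e-6) = log₂(828000.0000) ≈ 19.6593.
Hence n = 20.

20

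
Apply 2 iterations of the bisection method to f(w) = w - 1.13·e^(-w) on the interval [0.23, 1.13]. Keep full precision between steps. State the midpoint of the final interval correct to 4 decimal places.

0.5675

f(0.230000) = -0.667823, f(1.130000) = 0.764972 (opposite signs)
step 1: m = 0.680000, f(m) = 0.107523 > 0 → root in [0.230000, 0.680000]
step 2: m = 0.455000, f(m) = -0.261926 < 0 → root in [0.455000, 0.680000]
Midpoint of [0.455000, 0.680000] = 0.567500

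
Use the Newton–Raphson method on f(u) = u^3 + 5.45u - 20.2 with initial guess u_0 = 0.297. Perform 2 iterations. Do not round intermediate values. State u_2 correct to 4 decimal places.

2.5324

Newton update: u ← u − f(u)/f'(u).
f'(u) = 3u^2 + 5.45
u_0 = 0.297000: f = -18.555152, f' = 5.714627 → u_1 = 0.297000 - (-18.555152)/(5.714627) = 3.543958
u_1 = 3.543958: f = 43.625387, f' = 43.128908 → u_2 = 3.543958 - (43.625387)/(43.128908) = 2.532446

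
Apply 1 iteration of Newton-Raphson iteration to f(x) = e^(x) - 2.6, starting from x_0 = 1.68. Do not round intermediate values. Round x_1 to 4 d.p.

1.1646

Newton update: x ← x − f(x)/f'(x).
f'(x) = e^(x)
x_0 = 1.680000: f = 2.765556, f' = 5.365556 → x_1 = 1.680000 - (2.765556)/(5.365556) = 1.164572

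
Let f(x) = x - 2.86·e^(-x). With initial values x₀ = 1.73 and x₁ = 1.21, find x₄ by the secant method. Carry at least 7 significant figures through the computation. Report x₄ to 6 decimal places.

1.025582

Secant update: x_(k+1) = x_k − f(x_k)·(x_k − x_(k-1))/(f(x_k) − f(x_(k-1))).
f(x_0) = 1.222967, f(x_1) = 0.357156
x_2 = 1.210000 - (0.357156)·(1.210000 - 1.730000)/(0.357156 - (1.222967)) = 0.995495; f(x_2) = -0.061391
x_3 = 0.995495 - (-0.061391)·(0.995495 - 1.210000)/(-0.061391 - (0.357156)) = 1.026958; f(x_3) = 0.002807
x_4 = 1.026958 - (0.002807)·(1.026958 - 0.995495)/(0.002807 - (-0.061391)) = 1.025582; f(x_4) = 0.000021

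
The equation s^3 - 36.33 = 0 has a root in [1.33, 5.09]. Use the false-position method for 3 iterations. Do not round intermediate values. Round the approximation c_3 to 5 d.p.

False-position update: c = (a·f(b) − b·f(a))/(f(b) − f(a)); replace the endpoint whose sign matches f(c).
f(1.330000) = -33.977363, f(5.090000) = 95.542229
step 1: c = 2.316375, f(c) = -23.901275 < 0 → new bracket [2.316375, 5.090000]
step 2: c = 2.871392, f(c) = -12.655684 < 0 → new bracket [2.871392, 5.090000]
step 3: c = 3.130898, f(c) = -5.639305 < 0 → new bracket [3.130898, 5.090000]

3.13090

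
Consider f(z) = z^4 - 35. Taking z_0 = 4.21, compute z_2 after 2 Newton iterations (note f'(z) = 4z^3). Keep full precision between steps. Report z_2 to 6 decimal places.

z_0 = 4.210000: f = 279.143721, f' = 298.473844 → z_1 = 4.210000 - (279.143721)/(298.473844) = 3.274763
z_1 = 3.274763: f = 80.005764, f' = 140.475213 → z_2 = 3.274763 - (80.005764)/(140.475213) = 2.705227

2.705227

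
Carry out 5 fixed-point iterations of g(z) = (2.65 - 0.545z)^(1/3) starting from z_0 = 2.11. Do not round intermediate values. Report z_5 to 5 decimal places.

1.25296

z_1 = g(2.110000) = 1.144727
z_2 = g(1.144727) = 1.265383
z_3 = g(1.265383) = 1.251543
z_4 = g(1.251543) = 1.253146
z_5 = g(1.253146) = 1.252961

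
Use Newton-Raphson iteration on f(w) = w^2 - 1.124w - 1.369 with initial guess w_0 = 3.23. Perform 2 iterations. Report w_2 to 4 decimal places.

1.8975

f'(w) = 2w - 1.124
w_0 = 3.230000: f = 5.433380, f' = 5.336000 → w_1 = 3.230000 - (5.433380)/(5.336000) = 2.211750
w_1 = 2.211750: f = 1.036832, f' = 3.299501 → w_2 = 2.211750 - (1.036832)/(3.299501) = 1.897511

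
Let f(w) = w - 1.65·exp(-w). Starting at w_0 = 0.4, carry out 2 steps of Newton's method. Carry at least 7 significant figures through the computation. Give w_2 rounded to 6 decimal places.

f'(w) = 1 + 1.65·exp(-w)
w_0 = 0.400000: f = -0.706028, f' = 2.106028 → w_1 = 0.400000 - (-0.706028)/(2.106028) = 0.735242
w_1 = 0.735242: f = -0.055751, f' = 1.790993 → w_2 = 0.735242 - (-0.055751)/(1.790993) = 0.766370

0.766370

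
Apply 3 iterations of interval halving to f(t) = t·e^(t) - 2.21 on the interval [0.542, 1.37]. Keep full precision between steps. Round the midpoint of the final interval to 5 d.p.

0.90425

f(0.542000) = -1.278062, f(1.370000) = 3.181430 (opposite signs)
step 1: m = 0.956000, f(m) = 0.276815 > 0 → root in [0.542000, 0.956000]
step 2: m = 0.749000, f(m) = -0.625952 < 0 → root in [0.749000, 0.956000]
step 3: m = 0.852500, f(m) = -0.210458 < 0 → root in [0.852500, 0.956000]
Midpoint of [0.852500, 0.956000] = 0.904250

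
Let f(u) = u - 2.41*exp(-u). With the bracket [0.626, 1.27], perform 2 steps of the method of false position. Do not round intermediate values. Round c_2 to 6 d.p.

0.942689

False-position update: c = (a·f(b) − b·f(a))/(f(b) − f(a)); replace the endpoint whose sign matches f(c).
f(0.626000) = -0.662691, f(1.270000) = 0.593196
step 1: c = 0.965818, f(c) = 0.048399 > 0 → new bracket [0.626000, 0.965818]
step 2: c = 0.942689, f(c) = 0.003804 > 0 → new bracket [0.626000, 0.942689]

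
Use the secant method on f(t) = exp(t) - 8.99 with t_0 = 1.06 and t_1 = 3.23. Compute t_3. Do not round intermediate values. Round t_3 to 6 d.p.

1.948479

Secant update: t_(k+1) = t_k − f(t_k)·(t_k − t_(k-1))/(f(t_k) − f(t_(k-1))).
f(t_0) = -6.103629, f(t_1) = 16.289657
t_2 = 3.230000 - (16.289657)·(3.230000 - 1.060000)/(16.289657 - (-6.103629)) = 1.651466; f(t_2) = -3.775379
t_3 = 1.651466 - (-3.775379)·(1.651466 - 3.230000)/(-3.775379 - (16.289657)) = 1.948479; f(t_3) = -1.971997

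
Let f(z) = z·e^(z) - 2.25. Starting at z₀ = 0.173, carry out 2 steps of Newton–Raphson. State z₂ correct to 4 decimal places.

Newton update: z ← z − f(z)/f'(z).
f'(z) = (z + 1)·e^(z)
z_0 = 0.173000: f = -2.044326, f' = 1.394540 → z_1 = 0.173000 - (-2.044326)/(1.394540) = 1.638950
z_1 = 1.638950: f = 6.190201, f' = 13.589962 → z_2 = 1.638950 - (6.190201)/(13.589962) = 1.183452

1.1835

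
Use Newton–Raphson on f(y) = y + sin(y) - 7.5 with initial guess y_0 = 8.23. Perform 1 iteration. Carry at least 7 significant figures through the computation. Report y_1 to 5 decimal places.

5.60644

f'(y) = 1 + cos(y)
y_0 = 8.230000: f = 1.660134, f' = 0.632780 → y_1 = 8.230000 - (1.660134)/(0.632780) = 5.606444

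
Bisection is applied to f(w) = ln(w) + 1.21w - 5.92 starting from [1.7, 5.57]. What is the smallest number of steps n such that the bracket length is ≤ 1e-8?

Initial width b − a = 5.57 − 1.7 = 3.870000.
After n steps the width is (b−a)/2^n; need (b−a)/2^n ≤ 1e-8.
So n ≥ log₂(3.870000/1e-8) = log₂(387000000.0000) ≈ 28.5278.
Hence n = 29.

29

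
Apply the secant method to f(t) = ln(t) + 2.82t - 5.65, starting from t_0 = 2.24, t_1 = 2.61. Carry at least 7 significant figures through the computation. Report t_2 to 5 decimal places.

Secant update: t_(k+1) = t_k − f(t_k)·(t_k − t_(k-1))/(f(t_k) − f(t_(k-1))).
f(t_0) = 1.473276, f(t_1) = 2.669550
t_2 = 2.610000 - (2.669550)·(2.610000 - 2.240000)/(2.669550 - (1.473276)) = 1.784325; f(t_2) = -0.039163

1.78433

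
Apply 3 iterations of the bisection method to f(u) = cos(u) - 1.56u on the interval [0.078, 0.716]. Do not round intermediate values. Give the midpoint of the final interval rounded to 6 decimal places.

0.516625

f(0.078000) = 0.875280, f(0.716000) = -0.362523 (opposite signs)
step 1: m = 0.397000, f(m) = 0.302905 > 0 → root in [0.397000, 0.716000]
step 2: m = 0.556500, f(m) = -0.019031 < 0 → root in [0.397000, 0.556500]
step 3: m = 0.476750, f(m) = 0.144761 > 0 → root in [0.476750, 0.556500]
Midpoint of [0.476750, 0.556500] = 0.516625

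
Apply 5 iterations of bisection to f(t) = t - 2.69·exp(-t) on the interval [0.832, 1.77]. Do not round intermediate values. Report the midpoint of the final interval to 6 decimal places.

0.993219

f(0.832000) = -0.338629, f(1.770000) = 1.311804 (opposite signs)
step 1: m = 1.301000, f(m) = 0.568622 > 0 → root in [0.832000, 1.301000]
step 2: m = 1.066500, f(m) = 0.140572 > 0 → root in [0.832000, 1.066500]
step 3: m = 0.949250, f(m) = -0.091864 < 0 → root in [0.949250, 1.066500]
step 4: m = 1.007875, f(m) = 0.026042 > 0 → root in [0.949250, 1.007875]
step 5: m = 0.978562, f(m) = -0.032477 < 0 → root in [0.978562, 1.007875]
Midpoint of [0.978562, 1.007875] = 0.993219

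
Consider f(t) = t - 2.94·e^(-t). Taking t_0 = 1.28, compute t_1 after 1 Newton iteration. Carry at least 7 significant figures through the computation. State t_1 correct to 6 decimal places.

1.025481

Newton update: t ← t − f(t)/f'(t).
f'(t) = 1 + 2.94·e^(-t)
t_0 = 1.280000: f = 0.462570, f' = 1.817430 → t_1 = 1.280000 - (0.462570)/(1.817430) = 1.025481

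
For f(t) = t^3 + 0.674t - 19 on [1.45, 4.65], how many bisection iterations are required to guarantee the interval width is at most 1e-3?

12

Initial width b − a = 4.65 − 1.45 = 3.200000.
After n steps the width is (b−a)/2^n; need (b−a)/2^n ≤ 1e-3.
So n ≥ log₂(3.200000/1e-3) = log₂(3200.0000) ≈ 11.6439.
Hence n = 12.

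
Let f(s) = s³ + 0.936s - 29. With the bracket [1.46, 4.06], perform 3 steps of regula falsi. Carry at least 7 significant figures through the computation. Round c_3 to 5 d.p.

2.92097

False-position update: c = (a·f(b) − b·f(a))/(f(b) − f(a)); replace the endpoint whose sign matches f(c).
f(1.460000) = -24.521304, f(4.060000) = 41.723576
step 1: c = 2.422420, f(c) = -12.517569 < 0 → new bracket [2.422420, 4.060000]
step 2: c = 2.800335, f(c) = -4.419018 < 0 → new bracket [2.800335, 4.060000]
step 3: c = 2.920971, f(c) = -1.344035 < 0 → new bracket [2.920971, 4.060000]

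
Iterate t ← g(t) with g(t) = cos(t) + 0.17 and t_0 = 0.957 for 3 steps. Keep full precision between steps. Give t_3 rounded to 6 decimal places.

0.788136

t_1 = g(0.957000) = 0.745975
t_2 = g(0.745975) = 0.904427
t_3 = g(0.904427) = 0.788136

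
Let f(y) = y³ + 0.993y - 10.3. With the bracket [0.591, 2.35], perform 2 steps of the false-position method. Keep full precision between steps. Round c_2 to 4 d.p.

False-position update: c = (a·f(b) − b·f(a))/(f(b) − f(a)); replace the endpoint whose sign matches f(c).
f(0.591000) = -9.506712, f(2.350000) = 5.011425
step 1: c = 1.742822, f(c) = -3.275683 < 0 → new bracket [1.742822, 2.350000]
step 2: c = 1.982824, f(c) = -0.535404 < 0 → new bracket [1.982824, 2.350000]

1.9828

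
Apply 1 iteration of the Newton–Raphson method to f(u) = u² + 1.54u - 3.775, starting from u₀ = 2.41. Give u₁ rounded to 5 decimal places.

Newton update: u ← u − f(u)/f'(u).
f'(u) = 2u + 1.54
u_0 = 2.410000: f = 5.744500, f' = 6.360000 → u_1 = 2.410000 - (5.744500)/(6.360000) = 1.506777

1.50678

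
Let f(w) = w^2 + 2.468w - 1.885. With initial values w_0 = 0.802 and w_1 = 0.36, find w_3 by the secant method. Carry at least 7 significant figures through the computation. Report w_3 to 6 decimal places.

f(w_0) = 0.737540, f(w_1) = -0.866920
w_2 = 0.360000 - (-0.866920)·(0.360000 - 0.802000)/(-0.866920 - (0.737540)) = 0.598821; f(w_2) = -0.048523
w_3 = 0.598821 - (-0.048523)·(0.598821 - 0.360000)/(-0.048523 - (-0.866920)) = 0.612981; f(w_3) = 0.003582

0.612981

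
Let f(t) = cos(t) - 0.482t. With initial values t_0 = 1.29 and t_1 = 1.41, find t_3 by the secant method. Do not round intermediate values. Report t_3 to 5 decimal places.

f(t_0) = -0.344659, f(t_1) = -0.519516
t_2 = 1.410000 - (-0.519516)·(1.410000 - 1.290000)/(-0.519516 - (-0.344659)) = 1.053468; f(t_2) = -0.013212
t_3 = 1.053468 - (-0.013212)·(1.053468 - 1.410000)/(-0.013212 - (-0.519516)) = 1.044165; f(t_3) = -0.000663

1.04416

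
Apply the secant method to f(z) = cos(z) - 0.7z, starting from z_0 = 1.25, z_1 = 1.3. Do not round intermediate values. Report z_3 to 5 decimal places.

0.89549

f(z_0) = -0.559678, f(z_1) = -0.642501
z_2 = 1.300000 - (-0.642501)·(1.300000 - 1.250000)/(-0.642501 - (-0.559678)) = 0.912126; f(z_2) = -0.026423
z_3 = 0.912126 - (-0.026423)·(0.912126 - 1.300000)/(-0.026423 - (-0.642501)) = 0.895491; f(z_3) = -0.001708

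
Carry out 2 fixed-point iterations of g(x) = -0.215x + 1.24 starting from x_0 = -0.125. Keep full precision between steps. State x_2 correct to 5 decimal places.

0.96762

x_1 = g(-0.125000) = 1.266875
x_2 = g(1.266875) = 0.967622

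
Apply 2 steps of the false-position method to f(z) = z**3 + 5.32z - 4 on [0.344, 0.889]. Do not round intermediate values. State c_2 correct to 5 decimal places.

False-position update: c = (a·f(b) − b·f(a))/(f(b) − f(a)); replace the endpoint whose sign matches f(c).
f(0.344000) = -2.129212, f(0.889000) = 1.432075
step 1: c = 0.669843, f(c) = -0.135883 < 0 → new bracket [0.669843, 0.889000]
step 2: c = 0.688836, f(c) = -0.008545 < 0 → new bracket [0.688836, 0.889000]

0.68884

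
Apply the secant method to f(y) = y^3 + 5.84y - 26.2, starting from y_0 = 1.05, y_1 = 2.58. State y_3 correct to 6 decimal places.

2.318264

f(y_0) = -18.910375, f(y_1) = 6.040712
y_2 = 2.580000 - (6.040712)·(2.580000 - 1.050000)/(6.040712 - (-18.910375)) = 2.209584; f(y_2) = -2.508269
y_3 = 2.209584 - (-2.508269)·(2.209584 - 2.580000)/(-2.508269 - (6.040712)) = 2.318264; f(y_3) = -0.202186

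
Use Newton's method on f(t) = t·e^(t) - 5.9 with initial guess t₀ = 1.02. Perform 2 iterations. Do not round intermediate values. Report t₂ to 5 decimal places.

1.43640

f'(t) = (t + 1)·e^(t)
t_0 = 1.020000: f = -3.071341, f' = 5.601853 → t_1 = 1.020000 - (-3.071341)/(5.601853) = 1.568272
t_1 = 1.568272: f = 1.625121, f' = 12.323473 → t_2 = 1.568272 - (1.625121)/(12.323473) = 1.436400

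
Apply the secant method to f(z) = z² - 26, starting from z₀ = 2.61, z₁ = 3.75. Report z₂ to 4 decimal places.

5.6270

f(z_0) = -19.187900, f(z_1) = -11.937500
z_2 = 3.750000 - (-11.937500)·(3.750000 - 2.610000)/(-11.937500 - (-19.187900)) = 5.626965; f(z_2) = 5.662740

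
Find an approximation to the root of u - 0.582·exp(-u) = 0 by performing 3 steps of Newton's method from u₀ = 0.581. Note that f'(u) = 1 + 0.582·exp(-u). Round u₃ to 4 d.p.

0.3929

u_0 = 0.581000: f = 0.255465, f' = 1.325535 → u_1 = 0.581000 - (0.255465)/(1.325535) = 0.388274
u_1 = 0.388274: f = -0.006454, f' = 1.394728 → u_2 = 0.388274 - (-0.006454)/(1.394728) = 0.392901
u_2 = 0.392901: f = -0.000004, f' = 1.392906 → u_3 = 0.392901 - (-0.000004)/(1.392906) = 0.392904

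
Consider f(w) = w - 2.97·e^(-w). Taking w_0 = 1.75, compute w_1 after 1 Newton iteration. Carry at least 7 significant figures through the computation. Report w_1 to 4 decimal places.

0.9361

f'(w) = 1 + 2.97·e^(-w)
w_0 = 1.750000: f = 1.233891, f' = 1.516109 → w_1 = 1.750000 - (1.233891)/(1.516109) = 0.936146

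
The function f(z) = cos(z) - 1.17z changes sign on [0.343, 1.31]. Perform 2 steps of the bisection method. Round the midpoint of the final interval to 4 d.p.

f(0.343000) = 0.540440, f(1.310000) = -1.274850 (opposite signs)
step 1: m = 0.826500, f(m) = -0.289551 < 0 → root in [0.343000, 0.826500]
step 2: m = 0.584750, f(m) = 0.149693 > 0 → root in [0.584750, 0.826500]
Midpoint of [0.584750, 0.826500] = 0.705625

0.7056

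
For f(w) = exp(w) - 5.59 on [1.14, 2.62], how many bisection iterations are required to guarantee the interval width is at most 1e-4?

14

Initial width b − a = 2.62 − 1.14 = 1.480000.
After n steps the width is (b−a)/2^n; need (b−a)/2^n ≤ 1e-4.
So n ≥ log₂(1.480000/1e-4) = log₂(14800.0000) ≈ 13.8533.
Hence n = 14.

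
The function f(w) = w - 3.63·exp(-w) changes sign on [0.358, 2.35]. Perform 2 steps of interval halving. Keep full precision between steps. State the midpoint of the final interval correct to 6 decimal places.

f(0.358000) = -2.179635, f(2.350000) = 2.003810 (opposite signs)
step 1: m = 1.354000, f(m) = 0.416715 > 0 → root in [0.358000, 1.354000]
step 2: m = 0.856000, f(m) = -0.686235 < 0 → root in [0.856000, 1.354000]
Midpoint of [0.856000, 1.354000] = 1.105000

1.105000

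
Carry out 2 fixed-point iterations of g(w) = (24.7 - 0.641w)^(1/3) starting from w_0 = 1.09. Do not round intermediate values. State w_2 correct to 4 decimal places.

2.8377

w_1 = g(1.090000) = 2.884552
w_2 = g(2.884552) = 2.837713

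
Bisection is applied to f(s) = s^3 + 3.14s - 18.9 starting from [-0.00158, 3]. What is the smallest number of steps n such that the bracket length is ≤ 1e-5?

19

Initial width b − a = 3 − -0.00158 = 3.001580.
After n steps the width is (b−a)/2^n; need (b−a)/2^n ≤ 1e-5.
So n ≥ log₂(3.001580/1e-5) = log₂(300158.0000) ≈ 18.1954.
Hence n = 19.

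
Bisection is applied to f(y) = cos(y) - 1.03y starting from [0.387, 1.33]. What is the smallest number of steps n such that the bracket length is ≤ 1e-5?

17

Initial width b − a = 1.33 − 0.387 = 0.943000.
After n steps the width is (b−a)/2^n; need (b−a)/2^n ≤ 1e-5.
So n ≥ log₂(0.943000/1e-5) = log₂(94300.0000) ≈ 16.5250.
Hence n = 17.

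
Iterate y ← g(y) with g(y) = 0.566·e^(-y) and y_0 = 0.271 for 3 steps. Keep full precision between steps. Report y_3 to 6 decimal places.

y_1 = g(0.271000) = 0.431641
y_2 = g(0.431641) = 0.367584
y_3 = g(0.367584) = 0.391901

0.391901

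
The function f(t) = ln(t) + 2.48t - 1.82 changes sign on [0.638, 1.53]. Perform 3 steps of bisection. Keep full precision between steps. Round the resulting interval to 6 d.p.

[0.749500, 0.861000]

f(0.638000) = -0.687177, f(1.530000) = 2.399668 (opposite signs)
step 1: m = 1.084000, f(m) = 0.948978 > 0 → root in [0.638000, 1.084000]
step 2: m = 0.861000, f(m) = 0.165619 > 0 → root in [0.638000, 0.861000]
step 3: m = 0.749500, f(m) = -0.249589 < 0 → root in [0.749500, 0.861000]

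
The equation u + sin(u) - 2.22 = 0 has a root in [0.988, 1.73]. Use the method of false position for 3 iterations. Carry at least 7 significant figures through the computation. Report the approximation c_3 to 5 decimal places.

1.26649

f(0.988000) = -0.397073, f(1.730000) = 0.497354
step 1: c = 1.317404, f(c) = 0.065472 > 0 → new bracket [0.988000, 1.317404]
step 2: c = 1.270778, f(c) = 0.006109 > 0 → new bracket [0.988000, 1.270778]
step 3: c = 1.266493, f(c) = 0.000549 > 0 → new bracket [0.988000, 1.266493]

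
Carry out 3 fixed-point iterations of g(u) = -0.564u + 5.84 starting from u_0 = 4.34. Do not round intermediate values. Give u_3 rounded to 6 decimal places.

u_1 = g(4.340000) = 3.392240
u_2 = g(3.392240) = 3.926777
u_3 = g(3.926777) = 3.625298

3.625298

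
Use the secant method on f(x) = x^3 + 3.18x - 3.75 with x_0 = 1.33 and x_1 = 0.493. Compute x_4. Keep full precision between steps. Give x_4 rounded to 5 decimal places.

Secant update: x_(k+1) = x_k − f(x_k)·(x_k − x_(k-1))/(f(x_k) − f(x_(k-1))).
f(x_0) = 2.832037, f(x_1) = -2.062437
x_2 = 0.493000 - (-2.062437)·(0.493000 - 1.330000)/(-2.062437 - (2.832037)) = 0.845696; f(x_2) = -0.455845
x_3 = 0.845696 - (-0.455845)·(0.845696 - 0.493000)/(-0.455845 - (-2.062437)) = 0.945768; f(x_3) = 0.103507
x_4 = 0.945768 - (0.103507)·(0.945768 - 0.845696)/(0.103507 - (-0.455845)) = 0.927249; f(x_4) = -0.004106

0.92725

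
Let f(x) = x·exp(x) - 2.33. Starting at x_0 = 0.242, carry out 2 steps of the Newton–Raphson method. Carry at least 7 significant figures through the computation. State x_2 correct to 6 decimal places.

Newton update: x ← x − f(x)/f'(x).
f'(x) = (x + 1)·exp(x)
x_0 = 0.242000: f = -2.021742, f' = 1.582052 → x_1 = 0.242000 - (-2.021742)/(1.582052) = 1.519923
x_1 = 1.519923: f = 4.618900, f' = 11.520775 → x_2 = 1.519923 - (4.618900)/(11.520775) = 1.119004

1.119004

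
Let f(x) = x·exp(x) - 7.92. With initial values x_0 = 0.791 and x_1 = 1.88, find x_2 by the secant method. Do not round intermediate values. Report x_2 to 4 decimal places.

Secant update: x_(k+1) = x_k − f(x_k)·(x_k − x_(k-1))/(f(x_k) − f(x_(k-1))).
f(x_0) = -6.175370, f(x_1) = 4.400589
x_2 = 1.880000 - (4.400589)·(1.880000 - 0.791000)/(4.400589 - (-6.175370)) = 1.426874; f(x_2) = -1.976132

1.4269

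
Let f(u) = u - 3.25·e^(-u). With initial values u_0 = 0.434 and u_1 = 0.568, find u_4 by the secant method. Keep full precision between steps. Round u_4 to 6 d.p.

Secant update: u_(k+1) = u_k − f(u_k)·(u_k − u_(k-1))/(f(u_k) − f(u_(k-1))).
f(u_0) = -1.671715, f(u_1) = -1.273637
u_2 = 0.568000 - (-1.273637)·(0.568000 - 0.434000)/(-1.273637 - (-1.671715)) = 0.996729; f(u_2) = -0.202796
u_3 = 0.996729 - (-0.202796)·(0.996729 - 0.568000)/(-0.202796 - (-1.273637)) = 1.077922; f(u_3) = -0.028059
u_4 = 1.077922 - (-0.028059)·(1.077922 - 0.996729)/(-0.028059 - (-0.202796)) = 1.090960; f(u_4) = -0.000695

1.090960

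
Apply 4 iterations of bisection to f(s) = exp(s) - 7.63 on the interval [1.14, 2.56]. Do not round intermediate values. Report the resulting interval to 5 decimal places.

[2.02750, 2.11625]

f(1.140000) = -4.503232, f(2.560000) = 5.305817 (opposite signs)
step 1: m = 1.850000, f(m) = -1.270180 < 0 → root in [1.850000, 2.560000]
step 2: m = 2.205000, f(m) = 1.440252 > 0 → root in [1.850000, 2.205000]
step 3: m = 2.027500, f(m) = -0.034925 < 0 → root in [2.027500, 2.205000]
step 4: m = 2.116250, f(m) = 0.669954 > 0 → root in [2.027500, 2.116250]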